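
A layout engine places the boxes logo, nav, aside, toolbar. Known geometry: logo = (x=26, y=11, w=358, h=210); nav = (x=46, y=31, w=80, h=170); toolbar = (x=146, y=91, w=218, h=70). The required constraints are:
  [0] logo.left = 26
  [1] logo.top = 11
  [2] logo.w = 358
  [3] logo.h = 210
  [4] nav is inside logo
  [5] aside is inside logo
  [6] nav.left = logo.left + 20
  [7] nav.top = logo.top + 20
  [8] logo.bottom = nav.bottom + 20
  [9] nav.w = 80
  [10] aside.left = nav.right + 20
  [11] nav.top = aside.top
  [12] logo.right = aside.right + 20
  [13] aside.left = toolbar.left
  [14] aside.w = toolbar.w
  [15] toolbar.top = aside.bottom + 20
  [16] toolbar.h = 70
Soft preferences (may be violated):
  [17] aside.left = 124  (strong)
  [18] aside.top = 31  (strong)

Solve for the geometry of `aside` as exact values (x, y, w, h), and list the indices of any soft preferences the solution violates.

aside = (x=146, y=31, w=218, h=40)
violated soft preferences: 17

1. aside.x = 146  [aside.left = nav.right + 20]
2. aside.y = 31  [nav.top = aside.top]
3. aside.w = 218  [logo.right = aside.right + 20]
4. aside.h = 40  [toolbar.top = aside.bottom + 20]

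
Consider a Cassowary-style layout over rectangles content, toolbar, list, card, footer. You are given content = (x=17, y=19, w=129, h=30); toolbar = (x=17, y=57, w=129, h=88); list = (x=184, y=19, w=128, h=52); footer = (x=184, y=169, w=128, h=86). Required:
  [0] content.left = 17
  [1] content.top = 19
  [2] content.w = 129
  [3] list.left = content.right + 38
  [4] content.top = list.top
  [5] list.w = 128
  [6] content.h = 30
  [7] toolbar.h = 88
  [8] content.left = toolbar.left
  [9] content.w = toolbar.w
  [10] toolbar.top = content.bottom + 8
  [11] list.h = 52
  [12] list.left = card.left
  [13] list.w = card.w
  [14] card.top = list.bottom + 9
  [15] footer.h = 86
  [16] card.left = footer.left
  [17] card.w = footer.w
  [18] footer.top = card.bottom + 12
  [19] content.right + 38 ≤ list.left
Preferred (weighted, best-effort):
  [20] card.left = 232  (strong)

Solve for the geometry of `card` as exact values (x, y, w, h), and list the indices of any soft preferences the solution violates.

card = (x=184, y=80, w=128, h=77)
violated soft preferences: 20

1. card.x = 184  [list.left = card.left]
2. card.w = 128  [list.w = card.w]
3. card.y = 80  [card.top = list.bottom + 9]
4. card.h = 77  [footer.top = card.bottom + 12]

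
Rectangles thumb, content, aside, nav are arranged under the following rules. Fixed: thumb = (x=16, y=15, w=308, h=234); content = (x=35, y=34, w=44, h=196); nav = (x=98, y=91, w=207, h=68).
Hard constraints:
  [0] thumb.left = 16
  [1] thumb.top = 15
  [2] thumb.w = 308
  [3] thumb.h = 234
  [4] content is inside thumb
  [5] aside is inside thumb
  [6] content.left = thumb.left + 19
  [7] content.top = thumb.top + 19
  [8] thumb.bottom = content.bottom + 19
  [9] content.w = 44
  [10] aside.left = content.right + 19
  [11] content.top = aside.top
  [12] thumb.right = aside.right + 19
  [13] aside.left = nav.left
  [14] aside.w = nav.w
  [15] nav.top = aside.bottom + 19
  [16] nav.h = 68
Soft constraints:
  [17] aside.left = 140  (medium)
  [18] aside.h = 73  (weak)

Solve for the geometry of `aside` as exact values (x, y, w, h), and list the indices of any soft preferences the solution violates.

aside = (x=98, y=34, w=207, h=38)
violated soft preferences: 17, 18

1. aside.x = 98  [aside.left = content.right + 19]
2. aside.y = 34  [content.top = aside.top]
3. aside.w = 207  [thumb.right = aside.right + 19]
4. aside.h = 38  [nav.top = aside.bottom + 19]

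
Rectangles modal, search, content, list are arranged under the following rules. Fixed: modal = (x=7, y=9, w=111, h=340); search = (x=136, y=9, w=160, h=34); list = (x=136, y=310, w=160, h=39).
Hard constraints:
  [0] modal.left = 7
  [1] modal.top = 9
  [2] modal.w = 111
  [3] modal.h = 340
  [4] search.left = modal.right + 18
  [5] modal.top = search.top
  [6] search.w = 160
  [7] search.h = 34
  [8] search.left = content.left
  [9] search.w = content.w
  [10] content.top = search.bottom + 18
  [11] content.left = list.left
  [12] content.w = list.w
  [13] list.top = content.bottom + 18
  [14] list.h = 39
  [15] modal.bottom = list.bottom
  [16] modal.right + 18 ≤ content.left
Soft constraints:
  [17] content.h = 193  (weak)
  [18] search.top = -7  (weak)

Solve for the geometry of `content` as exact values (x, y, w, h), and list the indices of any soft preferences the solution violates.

1. content.x = 136  [search.left = content.left]
2. content.w = 160  [search.w = content.w]
3. content.y = 61  [content.top = search.bottom + 18]
4. content.h = 231  [list.top = content.bottom + 18]

content = (x=136, y=61, w=160, h=231)
violated soft preferences: 17, 18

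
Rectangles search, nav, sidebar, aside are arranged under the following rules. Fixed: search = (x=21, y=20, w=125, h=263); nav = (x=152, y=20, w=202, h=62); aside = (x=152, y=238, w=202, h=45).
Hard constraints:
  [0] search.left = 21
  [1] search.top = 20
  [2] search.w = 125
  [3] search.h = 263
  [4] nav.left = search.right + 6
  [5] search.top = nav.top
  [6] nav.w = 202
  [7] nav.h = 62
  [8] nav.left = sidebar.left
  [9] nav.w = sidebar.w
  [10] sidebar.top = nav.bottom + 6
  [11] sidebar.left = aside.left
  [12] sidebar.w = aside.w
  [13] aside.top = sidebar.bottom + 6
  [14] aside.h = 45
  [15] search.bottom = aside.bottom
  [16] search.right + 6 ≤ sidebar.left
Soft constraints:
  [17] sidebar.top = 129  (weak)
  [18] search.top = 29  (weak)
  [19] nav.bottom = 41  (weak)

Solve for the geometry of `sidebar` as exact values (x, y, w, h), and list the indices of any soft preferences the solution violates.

1. sidebar.x = 152  [nav.left = sidebar.left]
2. sidebar.w = 202  [nav.w = sidebar.w]
3. sidebar.y = 88  [sidebar.top = nav.bottom + 6]
4. sidebar.h = 144  [aside.top = sidebar.bottom + 6]

sidebar = (x=152, y=88, w=202, h=144)
violated soft preferences: 17, 18, 19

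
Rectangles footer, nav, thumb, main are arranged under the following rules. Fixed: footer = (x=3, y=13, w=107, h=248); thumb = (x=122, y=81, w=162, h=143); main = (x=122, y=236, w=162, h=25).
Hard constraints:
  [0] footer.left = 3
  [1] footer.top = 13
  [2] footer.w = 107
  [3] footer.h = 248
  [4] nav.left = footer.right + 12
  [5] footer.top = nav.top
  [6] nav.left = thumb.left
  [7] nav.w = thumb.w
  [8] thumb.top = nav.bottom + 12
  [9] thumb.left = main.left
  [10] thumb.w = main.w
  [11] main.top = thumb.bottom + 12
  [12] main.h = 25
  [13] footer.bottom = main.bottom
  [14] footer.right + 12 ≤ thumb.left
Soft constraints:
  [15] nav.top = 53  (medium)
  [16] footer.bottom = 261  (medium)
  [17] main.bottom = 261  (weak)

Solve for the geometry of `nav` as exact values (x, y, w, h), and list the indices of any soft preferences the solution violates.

1. nav.x = 122  [nav.left = footer.right + 12]
2. nav.y = 13  [footer.top = nav.top]
3. nav.w = 162  [nav.w = thumb.w]
4. nav.h = 56  [thumb.top = nav.bottom + 12]

nav = (x=122, y=13, w=162, h=56)
violated soft preferences: 15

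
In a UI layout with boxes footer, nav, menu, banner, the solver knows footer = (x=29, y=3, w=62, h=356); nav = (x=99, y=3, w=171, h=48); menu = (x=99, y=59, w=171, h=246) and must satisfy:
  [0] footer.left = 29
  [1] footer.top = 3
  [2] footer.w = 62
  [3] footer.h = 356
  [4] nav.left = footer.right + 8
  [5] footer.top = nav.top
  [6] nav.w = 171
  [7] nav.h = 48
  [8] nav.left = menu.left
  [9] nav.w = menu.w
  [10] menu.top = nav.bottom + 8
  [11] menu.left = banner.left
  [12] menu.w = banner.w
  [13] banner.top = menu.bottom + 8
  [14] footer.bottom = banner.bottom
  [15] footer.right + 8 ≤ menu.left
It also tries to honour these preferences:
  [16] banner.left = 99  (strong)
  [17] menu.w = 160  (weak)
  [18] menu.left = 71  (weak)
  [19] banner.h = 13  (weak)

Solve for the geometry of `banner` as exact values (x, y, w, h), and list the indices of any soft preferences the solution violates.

1. banner.x = 99  [menu.left = banner.left]
2. banner.w = 171  [menu.w = banner.w]
3. banner.y = 313  [banner.top = menu.bottom + 8]
4. banner.h = 46  [footer.bottom = banner.bottom]

banner = (x=99, y=313, w=171, h=46)
violated soft preferences: 17, 18, 19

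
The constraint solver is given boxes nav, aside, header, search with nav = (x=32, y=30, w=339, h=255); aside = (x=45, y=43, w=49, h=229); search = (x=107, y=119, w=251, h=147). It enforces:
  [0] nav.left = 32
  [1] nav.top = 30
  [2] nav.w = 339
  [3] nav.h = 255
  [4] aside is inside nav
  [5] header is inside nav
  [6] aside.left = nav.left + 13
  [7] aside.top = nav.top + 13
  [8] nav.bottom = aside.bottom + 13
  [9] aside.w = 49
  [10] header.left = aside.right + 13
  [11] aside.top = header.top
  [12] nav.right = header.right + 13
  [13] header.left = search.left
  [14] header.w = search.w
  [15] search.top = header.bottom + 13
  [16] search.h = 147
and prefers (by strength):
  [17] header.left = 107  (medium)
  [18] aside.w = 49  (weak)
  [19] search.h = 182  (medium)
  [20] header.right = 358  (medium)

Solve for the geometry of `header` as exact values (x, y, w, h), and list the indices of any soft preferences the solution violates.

1. header.x = 107  [header.left = aside.right + 13]
2. header.y = 43  [aside.top = header.top]
3. header.w = 251  [nav.right = header.right + 13]
4. header.h = 63  [search.top = header.bottom + 13]

header = (x=107, y=43, w=251, h=63)
violated soft preferences: 19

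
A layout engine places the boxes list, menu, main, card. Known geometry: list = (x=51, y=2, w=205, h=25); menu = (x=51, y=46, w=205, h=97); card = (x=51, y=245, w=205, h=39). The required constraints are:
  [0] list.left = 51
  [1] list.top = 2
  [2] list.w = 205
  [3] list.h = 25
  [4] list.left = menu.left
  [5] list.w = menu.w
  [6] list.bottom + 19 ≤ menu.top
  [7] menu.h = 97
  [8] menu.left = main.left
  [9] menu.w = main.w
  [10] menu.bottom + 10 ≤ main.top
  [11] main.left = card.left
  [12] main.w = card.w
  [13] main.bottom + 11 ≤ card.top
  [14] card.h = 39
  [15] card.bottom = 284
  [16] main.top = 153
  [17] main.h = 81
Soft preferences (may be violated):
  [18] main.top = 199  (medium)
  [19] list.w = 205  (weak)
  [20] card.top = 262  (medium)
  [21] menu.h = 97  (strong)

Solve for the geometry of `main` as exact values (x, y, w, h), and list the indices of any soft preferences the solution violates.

1. main.x = 51  [menu.left = main.left]
2. main.w = 205  [menu.w = main.w]
3. main.y = 153  [main.top = 153]
4. main.h = 81  [main.h = 81]

main = (x=51, y=153, w=205, h=81)
violated soft preferences: 18, 20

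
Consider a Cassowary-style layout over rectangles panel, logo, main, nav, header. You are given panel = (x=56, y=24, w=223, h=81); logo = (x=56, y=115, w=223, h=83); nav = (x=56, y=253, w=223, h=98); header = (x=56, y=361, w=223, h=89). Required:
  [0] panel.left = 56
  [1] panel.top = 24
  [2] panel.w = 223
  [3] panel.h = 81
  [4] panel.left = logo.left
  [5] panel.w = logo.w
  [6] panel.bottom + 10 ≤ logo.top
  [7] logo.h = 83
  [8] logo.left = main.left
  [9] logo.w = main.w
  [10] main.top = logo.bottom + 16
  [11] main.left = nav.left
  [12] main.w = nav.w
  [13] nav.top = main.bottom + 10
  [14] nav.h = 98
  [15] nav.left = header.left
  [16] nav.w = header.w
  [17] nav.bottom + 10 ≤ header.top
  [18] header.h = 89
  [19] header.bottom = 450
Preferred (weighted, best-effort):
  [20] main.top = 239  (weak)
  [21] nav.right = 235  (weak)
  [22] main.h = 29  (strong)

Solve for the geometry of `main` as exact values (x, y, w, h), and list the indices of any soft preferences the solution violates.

main = (x=56, y=214, w=223, h=29)
violated soft preferences: 20, 21

1. main.x = 56  [logo.left = main.left]
2. main.w = 223  [logo.w = main.w]
3. main.y = 214  [main.top = logo.bottom + 16]
4. main.h = 29  [nav.top = main.bottom + 10]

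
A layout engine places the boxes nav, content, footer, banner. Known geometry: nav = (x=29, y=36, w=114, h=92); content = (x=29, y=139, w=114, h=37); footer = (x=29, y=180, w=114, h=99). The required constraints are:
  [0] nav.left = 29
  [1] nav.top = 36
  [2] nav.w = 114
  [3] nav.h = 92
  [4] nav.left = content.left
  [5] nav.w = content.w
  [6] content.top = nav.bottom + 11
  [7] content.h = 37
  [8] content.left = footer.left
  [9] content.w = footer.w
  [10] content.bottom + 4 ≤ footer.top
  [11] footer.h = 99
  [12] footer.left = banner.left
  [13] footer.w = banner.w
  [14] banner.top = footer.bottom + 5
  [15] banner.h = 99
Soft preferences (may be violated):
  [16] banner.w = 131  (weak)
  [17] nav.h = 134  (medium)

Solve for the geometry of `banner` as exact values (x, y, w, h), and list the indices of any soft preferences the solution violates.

1. banner.x = 29  [footer.left = banner.left]
2. banner.w = 114  [footer.w = banner.w]
3. banner.y = 284  [banner.top = footer.bottom + 5]
4. banner.h = 99  [banner.h = 99]

banner = (x=29, y=284, w=114, h=99)
violated soft preferences: 16, 17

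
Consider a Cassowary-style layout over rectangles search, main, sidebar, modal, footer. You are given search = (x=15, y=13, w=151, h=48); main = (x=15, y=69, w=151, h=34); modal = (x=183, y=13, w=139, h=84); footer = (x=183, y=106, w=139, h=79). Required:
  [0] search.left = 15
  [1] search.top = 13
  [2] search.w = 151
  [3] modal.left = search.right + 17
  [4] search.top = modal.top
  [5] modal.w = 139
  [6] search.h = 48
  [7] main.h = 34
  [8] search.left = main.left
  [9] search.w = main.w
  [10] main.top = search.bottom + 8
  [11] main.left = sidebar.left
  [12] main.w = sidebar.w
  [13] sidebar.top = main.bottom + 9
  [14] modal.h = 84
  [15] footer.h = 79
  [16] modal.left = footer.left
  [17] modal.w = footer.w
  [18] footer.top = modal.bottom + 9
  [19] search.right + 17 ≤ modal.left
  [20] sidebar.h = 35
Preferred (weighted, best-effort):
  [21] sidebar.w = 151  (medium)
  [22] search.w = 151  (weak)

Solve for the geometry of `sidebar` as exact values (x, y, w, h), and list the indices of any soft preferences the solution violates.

sidebar = (x=15, y=112, w=151, h=35)
violated soft preferences: none

1. sidebar.x = 15  [main.left = sidebar.left]
2. sidebar.w = 151  [main.w = sidebar.w]
3. sidebar.y = 112  [sidebar.top = main.bottom + 9]
4. sidebar.h = 35  [sidebar.h = 35]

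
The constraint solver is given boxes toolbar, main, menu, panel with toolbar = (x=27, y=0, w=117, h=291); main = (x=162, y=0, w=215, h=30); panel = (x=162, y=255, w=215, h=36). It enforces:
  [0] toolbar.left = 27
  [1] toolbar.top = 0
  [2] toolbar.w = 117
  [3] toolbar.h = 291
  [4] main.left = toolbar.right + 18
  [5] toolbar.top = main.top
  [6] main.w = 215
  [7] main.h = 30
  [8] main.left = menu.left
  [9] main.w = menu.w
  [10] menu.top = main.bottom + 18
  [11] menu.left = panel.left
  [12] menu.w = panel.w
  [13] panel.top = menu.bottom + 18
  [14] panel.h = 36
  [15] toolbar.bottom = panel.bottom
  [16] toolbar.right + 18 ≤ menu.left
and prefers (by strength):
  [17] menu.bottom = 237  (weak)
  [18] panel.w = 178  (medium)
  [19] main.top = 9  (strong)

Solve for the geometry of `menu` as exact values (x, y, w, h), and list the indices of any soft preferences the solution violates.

1. menu.x = 162  [main.left = menu.left]
2. menu.w = 215  [main.w = menu.w]
3. menu.y = 48  [menu.top = main.bottom + 18]
4. menu.h = 189  [panel.top = menu.bottom + 18]

menu = (x=162, y=48, w=215, h=189)
violated soft preferences: 18, 19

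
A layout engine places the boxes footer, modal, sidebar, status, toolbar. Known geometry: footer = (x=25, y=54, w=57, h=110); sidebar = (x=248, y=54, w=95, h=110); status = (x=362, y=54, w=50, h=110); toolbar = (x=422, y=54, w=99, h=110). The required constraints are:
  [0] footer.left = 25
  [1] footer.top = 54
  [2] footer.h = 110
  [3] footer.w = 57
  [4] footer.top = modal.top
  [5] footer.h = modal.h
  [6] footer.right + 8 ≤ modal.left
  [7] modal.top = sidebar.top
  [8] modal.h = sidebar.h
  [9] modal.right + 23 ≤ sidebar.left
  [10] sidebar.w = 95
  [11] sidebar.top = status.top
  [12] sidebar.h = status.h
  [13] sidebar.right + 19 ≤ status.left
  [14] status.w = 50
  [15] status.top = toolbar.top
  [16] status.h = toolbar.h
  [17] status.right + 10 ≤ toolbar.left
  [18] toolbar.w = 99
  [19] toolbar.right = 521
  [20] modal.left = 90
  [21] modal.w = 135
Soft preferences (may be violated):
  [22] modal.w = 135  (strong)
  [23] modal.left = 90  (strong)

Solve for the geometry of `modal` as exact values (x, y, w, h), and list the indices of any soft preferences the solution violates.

1. modal.y = 54  [footer.top = modal.top]
2. modal.h = 110  [footer.h = modal.h]
3. modal.x = 90  [modal.left = 90]
4. modal.w = 135  [modal.w = 135]

modal = (x=90, y=54, w=135, h=110)
violated soft preferences: none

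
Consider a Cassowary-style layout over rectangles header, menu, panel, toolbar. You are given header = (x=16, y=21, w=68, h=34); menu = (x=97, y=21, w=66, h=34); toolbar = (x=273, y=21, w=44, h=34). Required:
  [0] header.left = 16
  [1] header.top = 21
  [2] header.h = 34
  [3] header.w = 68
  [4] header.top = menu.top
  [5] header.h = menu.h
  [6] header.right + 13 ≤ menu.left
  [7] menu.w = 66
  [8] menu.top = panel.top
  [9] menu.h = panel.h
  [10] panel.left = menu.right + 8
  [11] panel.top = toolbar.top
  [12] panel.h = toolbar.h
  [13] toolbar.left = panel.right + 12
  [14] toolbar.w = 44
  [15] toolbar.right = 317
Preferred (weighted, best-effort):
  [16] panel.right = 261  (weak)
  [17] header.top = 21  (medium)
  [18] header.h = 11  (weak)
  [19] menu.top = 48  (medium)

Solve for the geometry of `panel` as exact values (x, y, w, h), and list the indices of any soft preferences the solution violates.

1. panel.y = 21  [menu.top = panel.top]
2. panel.h = 34  [menu.h = panel.h]
3. panel.x = 171  [panel.left = menu.right + 8]
4. panel.w = 90  [toolbar.left = panel.right + 12]

panel = (x=171, y=21, w=90, h=34)
violated soft preferences: 18, 19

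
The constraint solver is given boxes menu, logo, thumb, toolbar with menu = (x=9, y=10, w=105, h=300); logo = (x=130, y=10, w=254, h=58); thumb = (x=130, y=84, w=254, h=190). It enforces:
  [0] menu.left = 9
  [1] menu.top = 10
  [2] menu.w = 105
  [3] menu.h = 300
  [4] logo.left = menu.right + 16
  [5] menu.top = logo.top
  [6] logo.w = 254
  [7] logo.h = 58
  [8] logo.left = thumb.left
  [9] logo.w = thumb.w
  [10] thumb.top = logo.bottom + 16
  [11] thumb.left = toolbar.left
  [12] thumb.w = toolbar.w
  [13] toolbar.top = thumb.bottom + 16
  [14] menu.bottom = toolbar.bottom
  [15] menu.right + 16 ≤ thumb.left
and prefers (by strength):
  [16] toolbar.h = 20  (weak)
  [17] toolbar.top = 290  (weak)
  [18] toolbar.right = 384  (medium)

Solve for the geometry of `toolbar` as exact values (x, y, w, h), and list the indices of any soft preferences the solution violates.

1. toolbar.x = 130  [thumb.left = toolbar.left]
2. toolbar.w = 254  [thumb.w = toolbar.w]
3. toolbar.y = 290  [toolbar.top = thumb.bottom + 16]
4. toolbar.h = 20  [menu.bottom = toolbar.bottom]

toolbar = (x=130, y=290, w=254, h=20)
violated soft preferences: none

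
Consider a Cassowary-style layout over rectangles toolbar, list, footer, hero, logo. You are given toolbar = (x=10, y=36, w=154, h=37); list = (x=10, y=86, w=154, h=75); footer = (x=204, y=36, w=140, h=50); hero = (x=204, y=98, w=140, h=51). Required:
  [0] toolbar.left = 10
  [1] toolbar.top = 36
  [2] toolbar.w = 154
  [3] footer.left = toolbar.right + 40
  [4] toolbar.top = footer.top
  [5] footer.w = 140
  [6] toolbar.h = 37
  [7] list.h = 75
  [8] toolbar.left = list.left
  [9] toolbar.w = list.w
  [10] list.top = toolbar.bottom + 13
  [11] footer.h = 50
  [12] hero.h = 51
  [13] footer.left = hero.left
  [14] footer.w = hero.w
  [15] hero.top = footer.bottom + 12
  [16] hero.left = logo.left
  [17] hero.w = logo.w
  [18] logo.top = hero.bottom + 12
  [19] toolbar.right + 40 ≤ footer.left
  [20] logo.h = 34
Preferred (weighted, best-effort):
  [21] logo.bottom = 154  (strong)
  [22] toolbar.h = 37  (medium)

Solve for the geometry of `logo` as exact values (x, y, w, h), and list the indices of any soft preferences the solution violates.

logo = (x=204, y=161, w=140, h=34)
violated soft preferences: 21

1. logo.x = 204  [hero.left = logo.left]
2. logo.w = 140  [hero.w = logo.w]
3. logo.y = 161  [logo.top = hero.bottom + 12]
4. logo.h = 34  [logo.h = 34]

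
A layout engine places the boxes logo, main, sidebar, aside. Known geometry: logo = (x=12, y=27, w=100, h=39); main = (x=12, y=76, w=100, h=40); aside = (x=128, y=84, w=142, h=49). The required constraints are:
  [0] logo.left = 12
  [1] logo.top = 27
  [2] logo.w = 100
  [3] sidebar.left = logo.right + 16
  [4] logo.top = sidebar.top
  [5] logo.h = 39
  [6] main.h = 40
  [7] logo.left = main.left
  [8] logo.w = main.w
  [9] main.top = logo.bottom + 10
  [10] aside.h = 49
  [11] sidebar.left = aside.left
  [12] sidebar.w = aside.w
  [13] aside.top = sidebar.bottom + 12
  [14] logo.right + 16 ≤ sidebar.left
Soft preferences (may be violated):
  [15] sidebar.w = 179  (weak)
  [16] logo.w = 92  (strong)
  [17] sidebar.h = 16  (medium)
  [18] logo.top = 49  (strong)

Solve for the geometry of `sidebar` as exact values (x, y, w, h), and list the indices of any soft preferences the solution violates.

sidebar = (x=128, y=27, w=142, h=45)
violated soft preferences: 15, 16, 17, 18

1. sidebar.x = 128  [sidebar.left = logo.right + 16]
2. sidebar.y = 27  [logo.top = sidebar.top]
3. sidebar.w = 142  [sidebar.w = aside.w]
4. sidebar.h = 45  [aside.top = sidebar.bottom + 12]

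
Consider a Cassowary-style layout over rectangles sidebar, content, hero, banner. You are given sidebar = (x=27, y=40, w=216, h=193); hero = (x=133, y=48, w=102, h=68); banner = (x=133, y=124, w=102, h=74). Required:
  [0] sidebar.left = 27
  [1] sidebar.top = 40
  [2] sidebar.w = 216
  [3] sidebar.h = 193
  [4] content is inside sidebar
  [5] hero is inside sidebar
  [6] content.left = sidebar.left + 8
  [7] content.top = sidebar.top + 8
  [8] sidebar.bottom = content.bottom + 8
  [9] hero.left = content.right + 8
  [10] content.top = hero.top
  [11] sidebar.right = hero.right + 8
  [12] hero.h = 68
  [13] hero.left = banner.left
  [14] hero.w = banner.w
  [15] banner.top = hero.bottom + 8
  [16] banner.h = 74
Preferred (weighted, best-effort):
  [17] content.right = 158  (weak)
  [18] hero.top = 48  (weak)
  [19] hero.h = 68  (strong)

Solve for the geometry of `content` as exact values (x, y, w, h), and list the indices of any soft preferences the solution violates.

content = (x=35, y=48, w=90, h=177)
violated soft preferences: 17

1. content.x = 35  [content.left = sidebar.left + 8]
2. content.y = 48  [content.top = sidebar.top + 8]
3. content.h = 177  [sidebar.bottom = content.bottom + 8]
4. content.w = 90  [hero.left = content.right + 8]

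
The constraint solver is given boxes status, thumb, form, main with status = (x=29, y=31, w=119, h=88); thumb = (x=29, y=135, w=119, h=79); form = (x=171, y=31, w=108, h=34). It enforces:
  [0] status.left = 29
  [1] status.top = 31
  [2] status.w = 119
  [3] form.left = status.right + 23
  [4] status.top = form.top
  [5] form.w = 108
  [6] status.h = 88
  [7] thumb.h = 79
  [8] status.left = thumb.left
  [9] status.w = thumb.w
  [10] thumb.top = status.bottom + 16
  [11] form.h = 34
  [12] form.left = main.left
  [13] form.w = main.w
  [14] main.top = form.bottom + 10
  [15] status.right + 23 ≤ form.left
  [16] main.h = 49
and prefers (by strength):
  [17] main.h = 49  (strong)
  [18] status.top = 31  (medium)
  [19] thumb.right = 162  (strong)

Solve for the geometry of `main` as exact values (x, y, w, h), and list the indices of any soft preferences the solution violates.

main = (x=171, y=75, w=108, h=49)
violated soft preferences: 19

1. main.x = 171  [form.left = main.left]
2. main.w = 108  [form.w = main.w]
3. main.y = 75  [main.top = form.bottom + 10]
4. main.h = 49  [main.h = 49]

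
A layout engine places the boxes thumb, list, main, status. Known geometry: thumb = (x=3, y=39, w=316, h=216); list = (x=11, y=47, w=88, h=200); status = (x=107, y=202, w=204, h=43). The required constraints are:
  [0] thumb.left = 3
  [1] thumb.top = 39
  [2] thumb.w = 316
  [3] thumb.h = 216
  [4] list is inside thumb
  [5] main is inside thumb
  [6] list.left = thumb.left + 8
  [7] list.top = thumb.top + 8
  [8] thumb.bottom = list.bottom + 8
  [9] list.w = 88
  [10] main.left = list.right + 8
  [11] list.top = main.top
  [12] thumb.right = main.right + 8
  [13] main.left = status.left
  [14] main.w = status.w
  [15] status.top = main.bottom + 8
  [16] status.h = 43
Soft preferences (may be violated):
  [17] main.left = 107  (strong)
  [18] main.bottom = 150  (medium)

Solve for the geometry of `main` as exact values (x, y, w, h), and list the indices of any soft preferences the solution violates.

main = (x=107, y=47, w=204, h=147)
violated soft preferences: 18

1. main.x = 107  [main.left = list.right + 8]
2. main.y = 47  [list.top = main.top]
3. main.w = 204  [thumb.right = main.right + 8]
4. main.h = 147  [status.top = main.bottom + 8]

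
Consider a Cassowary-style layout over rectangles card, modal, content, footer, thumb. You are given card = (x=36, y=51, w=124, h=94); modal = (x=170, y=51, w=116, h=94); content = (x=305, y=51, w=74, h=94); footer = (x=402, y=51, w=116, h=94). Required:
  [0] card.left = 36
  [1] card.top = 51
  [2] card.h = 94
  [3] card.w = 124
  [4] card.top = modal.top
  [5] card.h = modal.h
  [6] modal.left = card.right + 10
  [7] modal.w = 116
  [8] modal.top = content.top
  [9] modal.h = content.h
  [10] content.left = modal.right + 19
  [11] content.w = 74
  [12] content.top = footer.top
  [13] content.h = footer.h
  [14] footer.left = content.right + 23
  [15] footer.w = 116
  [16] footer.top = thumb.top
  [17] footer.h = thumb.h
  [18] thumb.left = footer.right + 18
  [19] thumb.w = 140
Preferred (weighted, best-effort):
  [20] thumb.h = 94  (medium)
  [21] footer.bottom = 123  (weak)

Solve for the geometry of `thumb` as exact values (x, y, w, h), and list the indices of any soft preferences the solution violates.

thumb = (x=536, y=51, w=140, h=94)
violated soft preferences: 21

1. thumb.y = 51  [footer.top = thumb.top]
2. thumb.h = 94  [footer.h = thumb.h]
3. thumb.x = 536  [thumb.left = footer.right + 18]
4. thumb.w = 140  [thumb.w = 140]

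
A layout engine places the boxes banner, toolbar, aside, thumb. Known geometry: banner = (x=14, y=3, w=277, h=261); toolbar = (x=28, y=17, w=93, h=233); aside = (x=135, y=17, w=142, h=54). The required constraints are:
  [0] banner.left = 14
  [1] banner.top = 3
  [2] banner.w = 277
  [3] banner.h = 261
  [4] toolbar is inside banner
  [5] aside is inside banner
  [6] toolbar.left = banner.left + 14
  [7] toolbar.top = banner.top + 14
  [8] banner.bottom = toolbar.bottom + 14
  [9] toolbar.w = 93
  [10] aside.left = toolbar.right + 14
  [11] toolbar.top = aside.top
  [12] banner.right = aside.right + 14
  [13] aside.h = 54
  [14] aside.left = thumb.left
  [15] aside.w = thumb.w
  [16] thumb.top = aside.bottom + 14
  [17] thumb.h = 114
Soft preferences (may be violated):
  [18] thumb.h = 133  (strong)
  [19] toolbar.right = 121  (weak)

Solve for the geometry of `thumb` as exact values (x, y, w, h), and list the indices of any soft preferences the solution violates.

thumb = (x=135, y=85, w=142, h=114)
violated soft preferences: 18

1. thumb.x = 135  [aside.left = thumb.left]
2. thumb.w = 142  [aside.w = thumb.w]
3. thumb.y = 85  [thumb.top = aside.bottom + 14]
4. thumb.h = 114  [thumb.h = 114]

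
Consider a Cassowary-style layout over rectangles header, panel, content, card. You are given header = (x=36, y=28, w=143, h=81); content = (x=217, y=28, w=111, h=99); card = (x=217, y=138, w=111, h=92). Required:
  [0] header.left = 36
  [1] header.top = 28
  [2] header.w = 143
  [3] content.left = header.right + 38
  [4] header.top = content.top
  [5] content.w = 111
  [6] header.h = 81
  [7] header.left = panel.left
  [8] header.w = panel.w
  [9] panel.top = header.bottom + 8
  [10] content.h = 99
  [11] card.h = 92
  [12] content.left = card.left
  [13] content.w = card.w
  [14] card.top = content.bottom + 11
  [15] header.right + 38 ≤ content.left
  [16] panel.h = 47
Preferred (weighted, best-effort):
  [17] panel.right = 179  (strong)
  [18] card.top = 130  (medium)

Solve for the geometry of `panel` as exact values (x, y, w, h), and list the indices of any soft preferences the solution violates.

1. panel.x = 36  [header.left = panel.left]
2. panel.w = 143  [header.w = panel.w]
3. panel.y = 117  [panel.top = header.bottom + 8]
4. panel.h = 47  [panel.h = 47]

panel = (x=36, y=117, w=143, h=47)
violated soft preferences: 18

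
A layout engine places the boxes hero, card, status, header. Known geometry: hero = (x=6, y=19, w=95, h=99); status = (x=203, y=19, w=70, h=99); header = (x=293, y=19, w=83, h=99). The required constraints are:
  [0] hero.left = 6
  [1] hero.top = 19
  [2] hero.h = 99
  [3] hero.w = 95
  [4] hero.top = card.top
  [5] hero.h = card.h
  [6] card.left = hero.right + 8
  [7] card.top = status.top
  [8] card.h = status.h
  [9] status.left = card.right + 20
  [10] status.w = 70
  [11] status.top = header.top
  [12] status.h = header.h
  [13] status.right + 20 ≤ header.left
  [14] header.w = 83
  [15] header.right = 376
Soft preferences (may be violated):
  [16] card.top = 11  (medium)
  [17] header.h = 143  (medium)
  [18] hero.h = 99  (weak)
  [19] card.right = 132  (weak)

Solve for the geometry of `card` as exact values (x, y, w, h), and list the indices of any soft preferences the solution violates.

card = (x=109, y=19, w=74, h=99)
violated soft preferences: 16, 17, 19

1. card.y = 19  [hero.top = card.top]
2. card.h = 99  [hero.h = card.h]
3. card.x = 109  [card.left = hero.right + 8]
4. card.w = 74  [status.left = card.right + 20]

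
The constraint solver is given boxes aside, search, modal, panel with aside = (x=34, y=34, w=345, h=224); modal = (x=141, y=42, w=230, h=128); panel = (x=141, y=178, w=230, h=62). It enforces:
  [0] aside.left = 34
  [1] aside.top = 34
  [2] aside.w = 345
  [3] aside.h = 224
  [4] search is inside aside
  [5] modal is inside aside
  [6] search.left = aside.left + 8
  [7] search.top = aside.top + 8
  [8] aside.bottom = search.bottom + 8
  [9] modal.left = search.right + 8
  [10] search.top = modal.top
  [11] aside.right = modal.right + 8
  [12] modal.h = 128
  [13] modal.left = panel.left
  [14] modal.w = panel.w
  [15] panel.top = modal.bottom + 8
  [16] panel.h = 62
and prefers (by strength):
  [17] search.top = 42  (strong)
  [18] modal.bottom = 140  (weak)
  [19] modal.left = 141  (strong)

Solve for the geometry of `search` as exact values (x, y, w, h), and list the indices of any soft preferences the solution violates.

search = (x=42, y=42, w=91, h=208)
violated soft preferences: 18

1. search.x = 42  [search.left = aside.left + 8]
2. search.y = 42  [search.top = aside.top + 8]
3. search.h = 208  [aside.bottom = search.bottom + 8]
4. search.w = 91  [modal.left = search.right + 8]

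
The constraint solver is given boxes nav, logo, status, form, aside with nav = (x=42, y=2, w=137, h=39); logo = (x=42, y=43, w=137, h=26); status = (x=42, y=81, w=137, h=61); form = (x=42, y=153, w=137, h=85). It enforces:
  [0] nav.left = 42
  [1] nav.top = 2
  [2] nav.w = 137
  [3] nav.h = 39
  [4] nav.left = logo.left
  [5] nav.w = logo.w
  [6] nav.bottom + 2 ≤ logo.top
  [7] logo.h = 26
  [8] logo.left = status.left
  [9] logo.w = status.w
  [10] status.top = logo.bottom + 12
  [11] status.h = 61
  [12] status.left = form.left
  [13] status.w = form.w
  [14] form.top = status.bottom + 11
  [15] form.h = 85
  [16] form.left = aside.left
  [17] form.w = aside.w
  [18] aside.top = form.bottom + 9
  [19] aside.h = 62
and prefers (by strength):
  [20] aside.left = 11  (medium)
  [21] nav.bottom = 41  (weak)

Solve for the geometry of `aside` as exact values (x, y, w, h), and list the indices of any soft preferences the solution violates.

1. aside.x = 42  [form.left = aside.left]
2. aside.w = 137  [form.w = aside.w]
3. aside.y = 247  [aside.top = form.bottom + 9]
4. aside.h = 62  [aside.h = 62]

aside = (x=42, y=247, w=137, h=62)
violated soft preferences: 20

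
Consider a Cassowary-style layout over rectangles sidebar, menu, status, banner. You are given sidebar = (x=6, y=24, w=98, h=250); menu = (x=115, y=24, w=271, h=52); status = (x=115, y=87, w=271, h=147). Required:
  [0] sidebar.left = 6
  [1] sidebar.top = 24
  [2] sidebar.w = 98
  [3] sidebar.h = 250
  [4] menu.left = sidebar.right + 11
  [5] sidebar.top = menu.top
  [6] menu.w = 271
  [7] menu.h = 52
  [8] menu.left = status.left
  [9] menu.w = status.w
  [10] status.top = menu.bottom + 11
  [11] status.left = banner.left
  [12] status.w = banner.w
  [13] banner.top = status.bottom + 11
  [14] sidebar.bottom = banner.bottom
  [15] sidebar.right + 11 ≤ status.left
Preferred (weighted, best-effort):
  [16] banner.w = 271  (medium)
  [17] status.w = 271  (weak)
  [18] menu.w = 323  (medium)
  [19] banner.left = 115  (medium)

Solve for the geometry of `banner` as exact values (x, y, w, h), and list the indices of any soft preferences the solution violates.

1. banner.x = 115  [status.left = banner.left]
2. banner.w = 271  [status.w = banner.w]
3. banner.y = 245  [banner.top = status.bottom + 11]
4. banner.h = 29  [sidebar.bottom = banner.bottom]

banner = (x=115, y=245, w=271, h=29)
violated soft preferences: 18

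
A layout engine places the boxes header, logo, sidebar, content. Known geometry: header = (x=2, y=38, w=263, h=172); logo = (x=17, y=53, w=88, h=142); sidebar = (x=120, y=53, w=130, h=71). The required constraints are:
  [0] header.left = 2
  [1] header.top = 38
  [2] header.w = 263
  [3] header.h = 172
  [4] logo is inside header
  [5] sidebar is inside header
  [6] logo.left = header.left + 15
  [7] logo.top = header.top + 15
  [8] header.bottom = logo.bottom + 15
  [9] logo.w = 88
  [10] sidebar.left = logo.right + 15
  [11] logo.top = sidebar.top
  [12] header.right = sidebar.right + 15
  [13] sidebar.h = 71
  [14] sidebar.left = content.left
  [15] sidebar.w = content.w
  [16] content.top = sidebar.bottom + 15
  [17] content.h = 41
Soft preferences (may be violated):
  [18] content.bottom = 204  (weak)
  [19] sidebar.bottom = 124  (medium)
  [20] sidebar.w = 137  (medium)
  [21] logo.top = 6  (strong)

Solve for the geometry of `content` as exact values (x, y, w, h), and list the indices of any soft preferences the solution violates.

1. content.x = 120  [sidebar.left = content.left]
2. content.w = 130  [sidebar.w = content.w]
3. content.y = 139  [content.top = sidebar.bottom + 15]
4. content.h = 41  [content.h = 41]

content = (x=120, y=139, w=130, h=41)
violated soft preferences: 18, 20, 21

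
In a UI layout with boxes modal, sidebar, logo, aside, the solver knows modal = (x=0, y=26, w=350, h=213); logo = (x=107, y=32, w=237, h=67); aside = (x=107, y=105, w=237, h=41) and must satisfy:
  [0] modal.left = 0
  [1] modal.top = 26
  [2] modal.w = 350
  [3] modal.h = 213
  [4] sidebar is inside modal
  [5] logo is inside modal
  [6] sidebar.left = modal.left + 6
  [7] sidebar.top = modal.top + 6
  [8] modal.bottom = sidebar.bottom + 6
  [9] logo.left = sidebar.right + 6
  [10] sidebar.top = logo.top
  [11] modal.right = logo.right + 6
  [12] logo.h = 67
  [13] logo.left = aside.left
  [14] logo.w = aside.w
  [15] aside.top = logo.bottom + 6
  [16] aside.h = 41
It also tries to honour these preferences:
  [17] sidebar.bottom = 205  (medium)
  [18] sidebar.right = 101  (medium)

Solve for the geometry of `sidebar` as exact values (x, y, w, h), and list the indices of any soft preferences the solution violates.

sidebar = (x=6, y=32, w=95, h=201)
violated soft preferences: 17

1. sidebar.x = 6  [sidebar.left = modal.left + 6]
2. sidebar.y = 32  [sidebar.top = modal.top + 6]
3. sidebar.h = 201  [modal.bottom = sidebar.bottom + 6]
4. sidebar.w = 95  [logo.left = sidebar.right + 6]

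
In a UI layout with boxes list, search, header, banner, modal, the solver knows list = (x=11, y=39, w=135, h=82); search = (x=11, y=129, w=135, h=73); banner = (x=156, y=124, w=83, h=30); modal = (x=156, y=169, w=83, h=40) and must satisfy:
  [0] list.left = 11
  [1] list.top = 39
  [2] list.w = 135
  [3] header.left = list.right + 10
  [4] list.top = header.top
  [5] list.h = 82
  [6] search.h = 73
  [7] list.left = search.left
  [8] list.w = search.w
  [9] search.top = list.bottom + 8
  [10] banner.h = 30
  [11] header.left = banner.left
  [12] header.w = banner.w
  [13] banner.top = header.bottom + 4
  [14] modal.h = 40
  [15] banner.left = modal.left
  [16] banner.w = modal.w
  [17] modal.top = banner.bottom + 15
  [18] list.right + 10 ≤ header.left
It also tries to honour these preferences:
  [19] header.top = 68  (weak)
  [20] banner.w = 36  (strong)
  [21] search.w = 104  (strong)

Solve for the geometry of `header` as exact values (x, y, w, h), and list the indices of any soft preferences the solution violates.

1. header.x = 156  [header.left = list.right + 10]
2. header.y = 39  [list.top = header.top]
3. header.w = 83  [header.w = banner.w]
4. header.h = 81  [banner.top = header.bottom + 4]

header = (x=156, y=39, w=83, h=81)
violated soft preferences: 19, 20, 21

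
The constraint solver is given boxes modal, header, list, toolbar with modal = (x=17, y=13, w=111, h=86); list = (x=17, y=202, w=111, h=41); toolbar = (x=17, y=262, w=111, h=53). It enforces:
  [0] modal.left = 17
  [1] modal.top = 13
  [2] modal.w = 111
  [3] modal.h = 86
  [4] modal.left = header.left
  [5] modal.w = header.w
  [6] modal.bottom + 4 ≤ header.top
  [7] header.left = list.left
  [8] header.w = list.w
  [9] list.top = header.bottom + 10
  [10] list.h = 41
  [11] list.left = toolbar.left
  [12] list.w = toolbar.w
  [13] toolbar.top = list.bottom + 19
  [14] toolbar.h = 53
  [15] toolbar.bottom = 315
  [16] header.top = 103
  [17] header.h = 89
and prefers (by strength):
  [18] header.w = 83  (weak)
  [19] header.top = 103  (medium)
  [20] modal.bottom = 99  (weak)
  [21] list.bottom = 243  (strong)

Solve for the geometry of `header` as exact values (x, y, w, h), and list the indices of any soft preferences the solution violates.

header = (x=17, y=103, w=111, h=89)
violated soft preferences: 18

1. header.x = 17  [modal.left = header.left]
2. header.w = 111  [modal.w = header.w]
3. header.y = 103  [header.top = 103]
4. header.h = 89  [header.h = 89]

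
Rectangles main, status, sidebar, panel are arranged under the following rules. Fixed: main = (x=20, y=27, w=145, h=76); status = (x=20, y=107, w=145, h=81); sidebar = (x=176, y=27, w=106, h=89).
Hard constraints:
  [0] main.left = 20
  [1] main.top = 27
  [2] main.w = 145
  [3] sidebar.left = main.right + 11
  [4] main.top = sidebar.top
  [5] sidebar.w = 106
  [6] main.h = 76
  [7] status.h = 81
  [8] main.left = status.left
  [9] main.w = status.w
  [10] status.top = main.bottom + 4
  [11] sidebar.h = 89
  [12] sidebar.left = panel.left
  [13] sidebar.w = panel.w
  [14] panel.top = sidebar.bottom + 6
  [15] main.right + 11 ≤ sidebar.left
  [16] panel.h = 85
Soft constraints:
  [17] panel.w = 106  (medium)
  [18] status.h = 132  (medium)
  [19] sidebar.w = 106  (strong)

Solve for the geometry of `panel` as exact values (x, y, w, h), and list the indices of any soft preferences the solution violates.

1. panel.x = 176  [sidebar.left = panel.left]
2. panel.w = 106  [sidebar.w = panel.w]
3. panel.y = 122  [panel.top = sidebar.bottom + 6]
4. panel.h = 85  [panel.h = 85]

panel = (x=176, y=122, w=106, h=85)
violated soft preferences: 18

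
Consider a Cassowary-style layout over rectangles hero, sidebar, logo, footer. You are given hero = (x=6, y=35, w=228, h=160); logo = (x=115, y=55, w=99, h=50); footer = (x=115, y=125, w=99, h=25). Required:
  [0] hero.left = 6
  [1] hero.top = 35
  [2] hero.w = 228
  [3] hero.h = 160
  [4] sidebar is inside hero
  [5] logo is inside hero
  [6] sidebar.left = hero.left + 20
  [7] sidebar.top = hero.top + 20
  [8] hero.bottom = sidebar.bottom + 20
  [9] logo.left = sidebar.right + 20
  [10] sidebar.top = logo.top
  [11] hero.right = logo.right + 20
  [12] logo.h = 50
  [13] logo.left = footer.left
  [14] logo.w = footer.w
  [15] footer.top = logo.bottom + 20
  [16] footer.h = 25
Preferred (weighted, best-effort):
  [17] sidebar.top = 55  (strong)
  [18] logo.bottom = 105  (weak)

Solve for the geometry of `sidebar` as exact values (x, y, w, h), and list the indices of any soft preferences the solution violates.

1. sidebar.x = 26  [sidebar.left = hero.left + 20]
2. sidebar.y = 55  [sidebar.top = hero.top + 20]
3. sidebar.h = 120  [hero.bottom = sidebar.bottom + 20]
4. sidebar.w = 69  [logo.left = sidebar.right + 20]

sidebar = (x=26, y=55, w=69, h=120)
violated soft preferences: none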